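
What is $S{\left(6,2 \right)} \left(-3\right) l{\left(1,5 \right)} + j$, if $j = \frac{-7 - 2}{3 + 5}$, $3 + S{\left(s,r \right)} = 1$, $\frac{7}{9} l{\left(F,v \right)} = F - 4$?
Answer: $- \frac{1359}{56} \approx -24.268$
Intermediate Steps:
$l{\left(F,v \right)} = - \frac{36}{7} + \frac{9 F}{7}$ ($l{\left(F,v \right)} = \frac{9 \left(F - 4\right)}{7} = \frac{9 \left(-4 + F\right)}{7} = - \frac{36}{7} + \frac{9 F}{7}$)
$S{\left(s,r \right)} = -2$ ($S{\left(s,r \right)} = -3 + 1 = -2$)
$j = - \frac{9}{8} \approx -1.125$
$S{\left(6,2 \right)} \left(-3\right) l{\left(1,5 \right)} + j = \left(-2\right) \left(-3\right) \left(- \frac{36}{7} + \frac{9}{7} \cdot 1\right) - \frac{9}{8} = 6 \left(- \frac{36}{7} + \frac{9}{7}\right) - \frac{9}{8} = 6 \left(- \frac{27}{7}\right) - \frac{9}{8} = - \frac{162}{7} - \frac{9}{8} = - \frac{1359}{56}$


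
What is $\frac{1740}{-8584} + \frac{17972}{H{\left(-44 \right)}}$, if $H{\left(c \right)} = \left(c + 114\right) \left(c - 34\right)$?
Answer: $- \frac{352957}{101010} \approx -3.4943$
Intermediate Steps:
$H{\left(c \right)} = \left(-34 + c\right) \left(114 + c\right)$ ($H{\left(c \right)} = \left(114 + c\right) \left(c - 34\right) = \left(114 + c\right) \left(-34 + c\right) = \left(-34 + c\right) \left(114 + c\right)$)
$\frac{1740}{-8584} + \frac{17972}{H{\left(-44 \right)}} = \frac{1740}{-8584} + \frac{17972}{-3876 + \left(-44\right)^{2} + 80 \left(-44\right)} = 1740 \left(- \frac{1}{8584}\right) + \frac{17972}{-3876 + 1936 - 3520} = - \frac{15}{74} + \frac{17972}{-5460} = - \frac{15}{74} + 17972 \left(- \frac{1}{5460}\right) = - \frac{15}{74} - \frac{4493}{1365} = - \frac{352957}{101010}$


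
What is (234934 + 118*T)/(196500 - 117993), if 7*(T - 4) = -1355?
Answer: 165328/61061 ≈ 2.7076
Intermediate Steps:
T = -1327/7 (T = 4 + (1/7)*(-1355) = 4 - 1355/7 = -1327/7 ≈ -189.57)
(234934 + 118*T)/(196500 - 117993) = (234934 + 118*(-1327/7))/(196500 - 117993) = (234934 - 156586/7)/78507 = (1487952/7)*(1/78507) = 165328/61061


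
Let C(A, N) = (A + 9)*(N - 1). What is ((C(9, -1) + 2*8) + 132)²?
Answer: 12544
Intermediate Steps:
C(A, N) = (-1 + N)*(9 + A) (C(A, N) = (9 + A)*(-1 + N) = (-1 + N)*(9 + A))
((C(9, -1) + 2*8) + 132)² = (((-9 - 1*9 + 9*(-1) + 9*(-1)) + 2*8) + 132)² = (((-9 - 9 - 9 - 9) + 16) + 132)² = ((-36 + 16) + 132)² = (-20 + 132)² = 112² = 12544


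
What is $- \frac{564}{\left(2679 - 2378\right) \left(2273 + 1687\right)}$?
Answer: $- \frac{47}{99330} \approx -0.00047317$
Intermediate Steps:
$- \frac{564}{\left(2679 - 2378\right) \left(2273 + 1687\right)} = - \frac{564}{301 \cdot 3960} = - \frac{564}{1191960} = \left(-564\right) \frac{1}{1191960} = - \frac{47}{99330}$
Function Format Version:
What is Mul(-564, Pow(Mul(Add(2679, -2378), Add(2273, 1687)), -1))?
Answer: Rational(-47, 99330) ≈ -0.00047317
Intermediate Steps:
Mul(-564, Pow(Mul(Add(2679, -2378), Add(2273, 1687)), -1)) = Mul(-564, Pow(Mul(301, 3960), -1)) = Mul(-564, Pow(1191960, -1)) = Mul(-564, Rational(1, 1191960)) = Rational(-47, 99330)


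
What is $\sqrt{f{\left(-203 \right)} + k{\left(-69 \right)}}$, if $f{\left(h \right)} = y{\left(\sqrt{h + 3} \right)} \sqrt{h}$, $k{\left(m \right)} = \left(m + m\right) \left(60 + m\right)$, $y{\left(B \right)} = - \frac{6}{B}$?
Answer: $\frac{\sqrt{124200 - 30 \sqrt{406}}}{10} \approx 35.156$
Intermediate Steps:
$k{\left(m \right)} = 2 m \left(60 + m\right)$
$f{\left(h \right)} = - \frac{6 \sqrt{h}}{\sqrt{3 + h}}$ ($f{\left(h \right)} = - \frac{6}{\sqrt{h + 3}} \sqrt{h} = - \frac{6}{\sqrt{3 + h}} \sqrt{h} = - \frac{6 \sqrt{h}}{\sqrt{3 + h}}$)
$\sqrt{f{\left(-203 \right)} + k{\left(-69 \right)}} = \sqrt{- \frac{6 \sqrt{-203}}{\sqrt{3 - 203}} + 2 \left(-69\right) \left(60 - 69\right)} = \sqrt{- \frac{6 i \sqrt{203}}{10 i \sqrt{2}} + 2 \left(-69\right) \left(-9\right)} = \sqrt{- 6 i \sqrt{203} \left(- \frac{i \sqrt{2}}{20}\right) + 1242} = \sqrt{- \frac{3 \sqrt{406}}{10} + 1242} = \sqrt{1242 - \frac{3 \sqrt{406}}{10}}$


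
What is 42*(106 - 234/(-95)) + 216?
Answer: 453288/95 ≈ 4771.5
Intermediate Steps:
42*(106 - 234/(-95)) + 216 = 42*(106 - 234*(-1)/95) + 216 = 42*(106 - 1*(-234/95)) + 216 = 42*(106 + 234/95) + 216 = 42*(10304/95) + 216 = 432768/95 + 216 = 453288/95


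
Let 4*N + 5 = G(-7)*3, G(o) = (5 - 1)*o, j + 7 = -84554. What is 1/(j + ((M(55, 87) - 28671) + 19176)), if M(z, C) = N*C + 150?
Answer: -4/383367 ≈ -1.0434e-5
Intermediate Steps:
j = -84561 (j = -7 - 84554 = -84561)
G(o) = 4*o
N = -89/4 (N = -5/4 + ((4*(-7))*3)/4 = -5/4 + (-28*3)/4 = -5/4 + (¼)*(-84) = -5/4 - 21 = -89/4 ≈ -22.250)
M(z, C) = 150 - 89*C/4 (M(z, C) = -89*C/4 + 150 = 150 - 89*C/4)
1/(j + ((M(55, 87) - 28671) + 19176)) = 1/(-84561 + (((150 - 89/4*87) - 28671) + 19176)) = 1/(-84561 + (((150 - 7743/4) - 28671) + 19176)) = 1/(-84561 + ((-7143/4 - 28671) + 19176)) = 1/(-84561 + (-121827/4 + 19176)) = 1/(-84561 - 45123/4) = 1/(-383367/4) = -4/383367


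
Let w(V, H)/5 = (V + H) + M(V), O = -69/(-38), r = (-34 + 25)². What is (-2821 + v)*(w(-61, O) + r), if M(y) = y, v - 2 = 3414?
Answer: -11755415/38 ≈ -3.0935e+5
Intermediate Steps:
v = 3416 (v = 2 + 3414 = 3416)
r = 81 (r = (-9)² = 81)
O = 69/38 (O = -69*(-1/38) = 69/38 ≈ 1.8158)
w(V, H) = 5*H + 10*V (w(V, H) = 5*((V + H) + V) = 5*((H + V) + V) = 5*(H + 2*V) = 5*H + 10*V)
(-2821 + v)*(w(-61, O) + r) = (-2821 + 3416)*((5*(69/38) + 10*(-61)) + 81) = 595*((345/38 - 610) + 81) = 595*(-22835/38 + 81) = 595*(-19757/38) = -11755415/38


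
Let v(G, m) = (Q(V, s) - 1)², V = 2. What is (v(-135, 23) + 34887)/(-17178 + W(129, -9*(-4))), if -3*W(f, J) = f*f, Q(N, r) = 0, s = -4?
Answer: -34888/22725 ≈ -1.5352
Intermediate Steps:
v(G, m) = 1 (v(G, m) = (0 - 1)² = (-1)² = 1)
W(f, J) = -f²/3 (W(f, J) = -f*f/3 = -f²/3)
(v(-135, 23) + 34887)/(-17178 + W(129, -9*(-4))) = (1 + 34887)/(-17178 - ⅓*129²) = 34888/(-17178 - ⅓*16641) = 34888/(-17178 - 5547) = 34888/(-22725) = 34888*(-1/22725) = -34888/22725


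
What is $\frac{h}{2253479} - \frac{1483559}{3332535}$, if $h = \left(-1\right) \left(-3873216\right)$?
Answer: $\frac{9564458830799}{7509797639265} \approx 1.2736$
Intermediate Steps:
$h = 3873216$
$\frac{h}{2253479} - \frac{1483559}{3332535} = \frac{3873216}{2253479} - \frac{1483559}{3332535} = \frac{9564458830799}{7509797639265}$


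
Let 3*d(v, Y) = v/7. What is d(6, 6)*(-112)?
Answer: -32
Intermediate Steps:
d(v, Y) = v/21 (d(v, Y) = (v/7)/3 = v/21)
d(6, 6)*(-112) = ((1/21)*6)*(-112) = (2/7)*(-112) = -32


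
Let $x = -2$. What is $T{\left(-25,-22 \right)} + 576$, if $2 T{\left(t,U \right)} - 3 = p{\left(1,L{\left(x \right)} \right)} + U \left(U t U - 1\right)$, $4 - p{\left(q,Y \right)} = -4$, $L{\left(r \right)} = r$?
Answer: $\frac{267385}{2} \approx 1.3369 \cdot 10^{5}$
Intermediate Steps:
$p{\left(q,Y \right)} = 8$ ($p{\left(q,Y \right)} = 4 - -4 = 4 + 4 = 8$)
$T{\left(t,U \right)} = \frac{11}{2} + \frac{U \left(-1 + t U^{2}\right)}{2}$ ($T{\left(t,U \right)} = \frac{3}{2} + \frac{8 + U \left(U t U - 1\right)}{2} = \frac{3}{2} + \frac{8 + U \left(t U^{2} - 1\right)}{2} = \frac{3}{2} + \frac{8 + U \left(-1 + t U^{2}\right)}{2} = \frac{3}{2} + \left(4 + \frac{U \left(-1 + t U^{2}\right)}{2}\right) = \frac{11}{2} + \frac{U \left(-1 + t U^{2}\right)}{2}$)
$T{\left(-25,-22 \right)} + 576 = \left(\frac{11}{2} - -11 + \frac{1}{2} \left(-25\right) \left(-22\right)^{3}\right) + 576 = \left(\frac{11}{2} + 11 + \frac{1}{2} \left(-25\right) \left(-10648\right)\right) + 576 = \left(\frac{11}{2} + 11 + 133100\right) + 576 = \frac{266233}{2} + 576 = \frac{267385}{2}$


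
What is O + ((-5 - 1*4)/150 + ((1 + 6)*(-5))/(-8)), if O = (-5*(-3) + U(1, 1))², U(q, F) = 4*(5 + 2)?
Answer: 370663/200 ≈ 1853.3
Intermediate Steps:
U(q, F) = 28 (U(q, F) = 4*7 = 28)
O = 1849 (O = (-5*(-3) + 28)² = (15 + 28)² = 43² = 1849)
O + ((-5 - 1*4)/150 + ((1 + 6)*(-5))/(-8)) = 1849 + ((-5 - 1*4)/150 + ((1 + 6)*(-5))/(-8)) = 1849 + ((-5 - 4)*(1/150) + (7*(-5))*(-⅛)) = 1849 + (-9*1/150 - 35*(-⅛)) = 1849 + (-3/50 + 35/8) = 1849 + 863/200 = 370663/200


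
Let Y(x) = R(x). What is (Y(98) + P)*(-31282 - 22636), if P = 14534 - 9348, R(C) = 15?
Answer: -280427518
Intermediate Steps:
Y(x) = 15
P = 5186
(Y(98) + P)*(-31282 - 22636) = (15 + 5186)*(-31282 - 22636) = 5201*(-53918) = -280427518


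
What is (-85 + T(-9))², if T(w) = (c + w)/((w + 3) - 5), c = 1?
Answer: 859329/121 ≈ 7101.9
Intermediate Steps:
T(w) = (1 + w)/(-2 + w) (T(w) = (1 + w)/((w + 3) - 5) = (1 + w)/((3 + w) - 5) = (1 + w)/(-2 + w))
(-85 + T(-9))² = (-85 + (1 - 9)/(-2 - 9))² = (-85 - 8/(-11))² = (-85 - 1/11*(-8))² = (-85 + 8/11)² = (-927/11)² = 859329/121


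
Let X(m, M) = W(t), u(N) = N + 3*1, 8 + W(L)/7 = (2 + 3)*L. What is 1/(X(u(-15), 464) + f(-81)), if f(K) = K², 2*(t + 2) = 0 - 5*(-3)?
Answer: 2/13395 ≈ 0.00014931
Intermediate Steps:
t = 11/2 (t = -2 + (0 - 5*(-3))/2 = -2 + (0 + 15)/2 = -2 + (½)*15 = -2 + 15/2 = 11/2 ≈ 5.5000)
W(L) = -56 + 35*L (W(L) = -56 + 7*((2 + 3)*L) = -56 + 7*(5*L) = -56 + 35*L)
u(N) = 3 + N (u(N) = N + 3 = 3 + N)
X(m, M) = 273/2 (X(m, M) = -56 + 35*(11/2) = -56 + 385/2 = 273/2)
1/(X(u(-15), 464) + f(-81)) = 1/(273/2 + (-81)²) = 1/(273/2 + 6561) = 1/(13395/2) = 2/13395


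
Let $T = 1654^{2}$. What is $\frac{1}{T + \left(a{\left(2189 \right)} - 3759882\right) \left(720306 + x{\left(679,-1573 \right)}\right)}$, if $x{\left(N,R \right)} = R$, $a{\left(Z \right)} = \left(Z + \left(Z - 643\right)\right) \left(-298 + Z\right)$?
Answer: $\frac{1}{2373979990915} \approx 4.2123 \cdot 10^{-13}$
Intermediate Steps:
$T = 2735716$
$a{\left(Z \right)} = \left(-643 + 2 Z\right) \left(-298 + Z\right)$ ($a{\left(Z \right)} = \left(Z + \left(-643 + Z\right)\right) \left(-298 + Z\right) = \left(-643 + 2 Z\right) \left(-298 + Z\right)$)
$\frac{1}{T + \left(a{\left(2189 \right)} - 3759882\right) \left(720306 + x{\left(679,-1573 \right)}\right)} = \frac{1}{2735716 + \left(\left(191614 - 2712171 + 2 \cdot 2189^{2}\right) - 3759882\right) \left(720306 - 1573\right)} = \frac{1}{2735716 + \left(\left(191614 - 2712171 + 2 \cdot 4791721\right) - 3759882\right) 718733} = \frac{1}{2735716 + \left(\left(191614 - 2712171 + 9583442\right) - 3759882\right) 718733} = \frac{1}{2735716 + \left(7062885 - 3759882\right) 718733} = \frac{1}{2735716 + 3303003 \cdot 718733} = \frac{1}{2735716 + 2373977255199} = \frac{1}{2373979990915}$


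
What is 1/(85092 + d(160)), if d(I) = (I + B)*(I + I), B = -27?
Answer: 1/127652 ≈ 7.8338e-6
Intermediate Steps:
d(I) = 2*I*(-27 + I) (d(I) = (I - 27)*(I + I) = (-27 + I)*(2*I) = 2*I*(-27 + I))
1/(85092 + d(160)) = 1/(85092 + 2*160*(-27 + 160)) = 1/(85092 + 2*160*133) = 1/(85092 + 42560) = 1/127652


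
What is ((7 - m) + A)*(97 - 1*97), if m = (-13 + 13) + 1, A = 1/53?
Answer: 0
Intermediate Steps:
A = 1/53 ≈ 0.018868
m = 1 (m = 0 + 1 = 1)
((7 - m) + A)*(97 - 1*97) = ((7 - 1*1) + 1/53)*(97 - 1*97) = ((7 - 1) + 1/53)*(97 - 97) = (6 + 1/53)*0 = (319/53)*0 = 0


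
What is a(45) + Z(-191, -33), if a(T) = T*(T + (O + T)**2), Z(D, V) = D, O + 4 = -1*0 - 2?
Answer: 70279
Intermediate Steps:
O = -6 (O = -4 + (-1*0 - 2) = -4 + (0 - 2) = -4 - 2 = -6)
a(T) = T*(T + (-6 + T)**2)
a(45) + Z(-191, -33) = 45*(45 + (-6 + 45)**2) - 191 = 45*(45 + 39**2) - 191 = 45*(45 + 1521) - 191 = 45*1566 - 191 = 70470 - 191 = 70279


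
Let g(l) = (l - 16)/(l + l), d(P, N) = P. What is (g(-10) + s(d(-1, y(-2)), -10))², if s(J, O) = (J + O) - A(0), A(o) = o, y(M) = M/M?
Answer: 9409/100 ≈ 94.090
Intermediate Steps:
y(M) = 1
g(l) = (-16 + l)/(2*l) (g(l) = (-16 + l)/((2*l)) = (-16 + l)*(1/(2*l)) = (-16 + l)/(2*l))
s(J, O) = J + O (s(J, O) = (J + O) - 1*0 = (J + O) + 0 = J + O)
(g(-10) + s(d(-1, y(-2)), -10))² = ((½)*(-16 - 10)/(-10) + (-1 - 10))² = ((½)*(-⅒)*(-26) - 11)² = (13/10 - 11)² = (-97/10)² = 9409/100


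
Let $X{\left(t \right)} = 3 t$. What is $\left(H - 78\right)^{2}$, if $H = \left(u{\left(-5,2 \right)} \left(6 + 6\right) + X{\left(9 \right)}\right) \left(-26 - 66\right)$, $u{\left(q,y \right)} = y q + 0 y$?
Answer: $71876484$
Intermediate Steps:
$u{\left(q,y \right)} = q y$ ($u{\left(q,y \right)} = q y + 0 = q y$)
$H = 8556$ ($H = \left(\left(-5\right) 2 \left(6 + 6\right) + 3 \cdot 9\right) \left(-26 - 66\right) = \left(\left(-10\right) 12 + 27\right) \left(-92\right) = \left(-120 + 27\right) \left(-92\right) = \left(-93\right) \left(-92\right) = 8556$)
$\left(H - 78\right)^{2} = \left(8556 - 78\right)^{2} = 8478^{2} = 71876484$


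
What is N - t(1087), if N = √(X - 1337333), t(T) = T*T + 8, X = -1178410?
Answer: -1181577 + 3*I*√279527 ≈ -1.1816e+6 + 1586.1*I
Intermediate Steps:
t(T) = 8 + T² (t(T) = T² + 8 = 8 + T²)
N = 3*I*√279527 (N = √(-1178410 - 1337333) = √(-2515743) = 3*I*√279527 ≈ 1586.1*I)
N - t(1087) = 3*I*√279527 - (8 + 1087²) = 3*I*√279527 - (8 + 1181569) = 3*I*√279527 - 1*1181577 = 3*I*√279527 - 1181577 = -1181577 + 3*I*√279527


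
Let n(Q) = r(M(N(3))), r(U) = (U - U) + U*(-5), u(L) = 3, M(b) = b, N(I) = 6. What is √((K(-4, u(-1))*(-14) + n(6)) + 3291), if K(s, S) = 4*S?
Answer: √3093 ≈ 55.615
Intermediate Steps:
r(U) = -5*U (r(U) = 0 - 5*U = -5*U)
n(Q) = -30 (n(Q) = -5*6 = -30)
√((K(-4, u(-1))*(-14) + n(6)) + 3291) = √(((4*3)*(-14) - 30) + 3291) = √((12*(-14) - 30) + 3291) = √((-168 - 30) + 3291) = √(-198 + 3291) = √3093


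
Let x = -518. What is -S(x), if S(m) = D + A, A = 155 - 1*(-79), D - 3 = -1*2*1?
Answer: -235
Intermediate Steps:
D = 1 (D = 3 - 1*2*1 = 3 - 2*1 = 3 - 2 = 1)
A = 234 (A = 155 + 79 = 234)
S(m) = 235 (S(m) = 1 + 234 = 235)
-S(x) = -1*235 = -235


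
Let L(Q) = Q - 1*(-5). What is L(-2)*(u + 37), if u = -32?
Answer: 15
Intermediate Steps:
L(Q) = 5 + Q (L(Q) = Q + 5 = 5 + Q)
L(-2)*(u + 37) = (5 - 2)*(-32 + 37) = 3*5 = 15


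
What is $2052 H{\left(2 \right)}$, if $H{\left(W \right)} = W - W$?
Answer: $0$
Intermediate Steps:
$H{\left(W \right)} = 0$
$2052 H{\left(2 \right)} = 2052 \cdot 0 = 0$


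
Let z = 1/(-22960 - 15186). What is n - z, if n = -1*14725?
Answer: -561699849/38146 ≈ -14725.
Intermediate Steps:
z = -1/38146 (z = 1/(-38146) = -1/38146 ≈ -2.6215e-5)
n = -14725
n - z = -14725 - 1*(-1/38146) = -14725 + 1/38146 = -561699849/38146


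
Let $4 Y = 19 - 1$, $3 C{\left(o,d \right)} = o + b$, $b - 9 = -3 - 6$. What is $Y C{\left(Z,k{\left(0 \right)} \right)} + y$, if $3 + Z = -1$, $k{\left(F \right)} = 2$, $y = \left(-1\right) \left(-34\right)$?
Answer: $28$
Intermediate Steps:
$y = 34$
$b = 0$ ($b = 9 - 9 = 0$)
$Z = -4$ ($Z = -3 - 1 = -4$)
$C{\left(o,d \right)} = \frac{o}{3}$ ($C{\left(o,d \right)} = \frac{o + 0}{3} = \frac{o}{3}$)
$Y = \frac{9}{2}$ ($Y = \frac{19 - 1}{4} = \frac{1}{4} \cdot 18 = \frac{9}{2} \approx 4.5$)
$Y C{\left(Z,k{\left(0 \right)} \right)} + y = \frac{9 \cdot \frac{1}{3} \left(-4\right)}{2} + 34 = \frac{9}{2} \left(- \frac{4}{3}\right) + 34 = -6 + 34 = 28$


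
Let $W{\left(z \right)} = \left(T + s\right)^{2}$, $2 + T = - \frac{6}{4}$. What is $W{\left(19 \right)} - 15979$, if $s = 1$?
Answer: $- \frac{63891}{4} \approx -15973.0$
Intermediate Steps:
$T = - \frac{7}{2}$ ($T = -2 - \frac{6}{4} = -2 - \frac{3}{2} = - \frac{7}{2} \approx -3.5$)
$W{\left(z \right)} = \frac{25}{4}$ ($W{\left(z \right)} = \left(- \frac{7}{2} + 1\right)^{2} = \left(- \frac{5}{2}\right)^{2} = \frac{25}{4}$)
$W{\left(19 \right)} - 15979 = \frac{25}{4} - 15979 = - \frac{63891}{4}$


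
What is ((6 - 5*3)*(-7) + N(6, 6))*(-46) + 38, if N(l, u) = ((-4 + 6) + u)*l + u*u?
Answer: -6724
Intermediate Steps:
N(l, u) = u² + l*(2 + u) (N(l, u) = (2 + u)*l + u² = l*(2 + u) + u² = u² + l*(2 + u))
((6 - 5*3)*(-7) + N(6, 6))*(-46) + 38 = ((6 - 5*3)*(-7) + (6² + 2*6 + 6*6))*(-46) + 38 = ((6 - 15)*(-7) + (36 + 12 + 36))*(-46) + 38 = (-9*(-7) + 84)*(-46) + 38 = (63 + 84)*(-46) + 38 = 147*(-46) + 38 = -6762 + 38 = -6724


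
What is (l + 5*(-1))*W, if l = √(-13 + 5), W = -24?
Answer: 120 - 48*I*√2 ≈ 120.0 - 67.882*I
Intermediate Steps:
l = 2*I*√2 (l = √(-8) = 2*I*√2 ≈ 2.8284*I)
(l + 5*(-1))*W = (2*I*√2 + 5*(-1))*(-24) = (2*I*√2 - 5)*(-24) = (-5 + 2*I*√2)*(-24) = 120 - 48*I*√2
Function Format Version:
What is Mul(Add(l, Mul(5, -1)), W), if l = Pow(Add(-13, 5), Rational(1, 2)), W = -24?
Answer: Add(120, Mul(-48, I, Pow(2, Rational(1, 2)))) ≈ Add(120.00, Mul(-67.882, I))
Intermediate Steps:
l = Mul(2, I, Pow(2, Rational(1, 2))) (l = Pow(-8, Rational(1, 2)) = Mul(2, I, Pow(2, Rational(1, 2))) ≈ Mul(2.8284, I))
Mul(Add(l, Mul(5, -1)), W) = Mul(Add(Mul(2, I, Pow(2, Rational(1, 2))), Mul(5, -1)), -24) = Mul(Add(Mul(2, I, Pow(2, Rational(1, 2))), -5), -24) = Mul(Add(-5, Mul(2, I, Pow(2, Rational(1, 2)))), -24) = Add(120, Mul(-48, I, Pow(2, Rational(1, 2))))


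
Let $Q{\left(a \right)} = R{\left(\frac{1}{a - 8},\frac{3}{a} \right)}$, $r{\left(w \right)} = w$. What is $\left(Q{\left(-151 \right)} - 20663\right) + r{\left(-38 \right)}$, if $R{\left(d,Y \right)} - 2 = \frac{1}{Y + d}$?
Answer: $- \frac{13022981}{628} \approx -20737.0$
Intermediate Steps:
$R{\left(d,Y \right)} = 2 + \frac{1}{Y + d}$
$Q{\left(a \right)} = \frac{1 + \frac{2}{-8 + a} + \frac{6}{a}}{\frac{1}{-8 + a} + \frac{3}{a}}$ ($Q{\left(a \right)} = \frac{1 + 2 \frac{3}{a} + \frac{2}{a - 8}}{\frac{3}{a} + \frac{1}{a - 8}} = \frac{1 + \frac{6}{a} + \frac{2}{-8 + a}}{\frac{3}{a} + \frac{1}{-8 + a}} = \frac{1 + \frac{2}{-8 + a} + \frac{6}{a}}{\frac{1}{-8 + a} + \frac{3}{a}}$)
$\left(Q{\left(-151 \right)} - 20663\right) + r{\left(-38 \right)} = \left(\frac{-48 + \left(-151\right)^{2}}{4 \left(-6 - 151\right)} - 20663\right) - 38 = \left(\frac{-48 + 22801}{4 \left(-157\right)} - 20663\right) - 38 = \left(\frac{1}{4} \left(- \frac{1}{157}\right) 22753 - 20663\right) - 38 = \left(- \frac{22753}{628} - 20663\right) - 38 = - \frac{12999117}{628} - 38 = - \frac{13022981}{628}$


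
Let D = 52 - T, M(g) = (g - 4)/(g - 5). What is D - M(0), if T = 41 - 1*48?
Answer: 291/5 ≈ 58.200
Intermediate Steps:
T = -7 (T = 41 - 48 = -7)
M(g) = (-4 + g)/(-5 + g)
D = 59 (D = 52 - 1*(-7) = 52 + 7 = 59)
D - M(0) = 59 - (-4 + 0)/(-5 + 0) = 59 - (-4)/(-5) = 59 - (-1)*(-4)/5 = 59 - 1*⅘ = 59 - ⅘ = 291/5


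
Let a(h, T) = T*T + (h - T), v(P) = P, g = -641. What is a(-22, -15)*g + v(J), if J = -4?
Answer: -139742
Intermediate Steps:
a(h, T) = h + T² - T (a(h, T) = T² + (h - T) = h + T² - T)
a(-22, -15)*g + v(J) = (-22 + (-15)² - 1*(-15))*(-641) - 4 = (-22 + 225 + 15)*(-641) - 4 = 218*(-641) - 4 = -139738 - 4 = -139742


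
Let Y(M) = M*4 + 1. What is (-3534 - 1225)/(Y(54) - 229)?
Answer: 4759/12 ≈ 396.58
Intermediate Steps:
Y(M) = 1 + 4*M (Y(M) = 4*M + 1 = 1 + 4*M)
(-3534 - 1225)/(Y(54) - 229) = (-3534 - 1225)/((1 + 4*54) - 229) = -4759/((1 + 216) - 229) = -4759/(217 - 229) = -4759/(-12) = -4759*(-1/12) = 4759/12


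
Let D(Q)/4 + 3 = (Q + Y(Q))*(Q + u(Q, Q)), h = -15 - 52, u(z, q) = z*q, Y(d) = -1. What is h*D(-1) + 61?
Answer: 865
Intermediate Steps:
u(z, q) = q*z
h = -67
D(Q) = -12 + 4*(-1 + Q)*(Q + Q²) (D(Q) = -12 + 4*((Q - 1)*(Q + Q*Q)) = -12 + 4*((-1 + Q)*(Q + Q²)) = -12 + 4*(-1 + Q)*(Q + Q²))
h*D(-1) + 61 = -67*(-12 - 4*(-1) + 4*(-1)³) + 61 = -67*(-12 + 4 + 4*(-1)) + 61 = -67*(-12 + 4 - 4) + 61 = -67*(-12) + 61 = 804 + 61 = 865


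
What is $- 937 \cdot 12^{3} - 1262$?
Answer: $-1620398$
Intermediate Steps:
$- 937 \cdot 12^{3} - 1262 = \left(-937\right) 1728 - 1262 = -1619136 - 1262 = -1620398$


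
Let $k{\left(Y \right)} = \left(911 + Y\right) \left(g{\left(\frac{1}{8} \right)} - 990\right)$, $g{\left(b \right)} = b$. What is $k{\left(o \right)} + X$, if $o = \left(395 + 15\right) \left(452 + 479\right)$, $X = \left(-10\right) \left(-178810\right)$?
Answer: $- \frac{3015670899}{8} \approx -3.7696 \cdot 10^{8}$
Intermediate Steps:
$X = 1788100$
$o = 381710$ ($o = 410 \cdot 931 = 381710$)
$k{\left(Y \right)} = - \frac{7214209}{8} - \frac{7919 Y}{8}$ ($k{\left(Y \right)} = \left(911 + Y\right) \left(\frac{1}{8} - 990\right) = \left(911 + Y\right) \left(- \frac{7919}{8}\right) = - \frac{7214209}{8} - \frac{7919 Y}{8}$)
$k{\left(o \right)} + X = \left(- \frac{7214209}{8} - \frac{1511380745}{4}\right) + 1788100 = - \frac{3029975699}{8} + 1788100 = - \frac{3015670899}{8}$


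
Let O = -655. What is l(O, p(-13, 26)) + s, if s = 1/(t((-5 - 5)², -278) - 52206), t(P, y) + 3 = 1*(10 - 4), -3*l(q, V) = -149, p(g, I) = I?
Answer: 2592748/52203 ≈ 49.667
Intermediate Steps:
l(q, V) = 149/3 (l(q, V) = -⅓*(-149) = 149/3)
t(P, y) = 3 (t(P, y) = -3 + 1*(10 - 4) = -3 + 1*6 = -3 + 6 = 3)
s = -1/52203 (s = 1/(3 - 52206) = 1/(-52203) = -1/52203 ≈ -1.9156e-5)
l(O, p(-13, 26)) + s = 149/3 - 1/52203 = 2592748/52203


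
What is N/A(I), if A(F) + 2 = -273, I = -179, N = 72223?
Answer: -72223/275 ≈ -262.63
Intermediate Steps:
A(F) = -275 (A(F) = -2 - 273 = -275)
N/A(I) = 72223/(-275) = 72223*(-1/275) = -72223/275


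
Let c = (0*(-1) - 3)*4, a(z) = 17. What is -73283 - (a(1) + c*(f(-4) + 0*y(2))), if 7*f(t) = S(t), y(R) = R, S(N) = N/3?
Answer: -513116/7 ≈ -73302.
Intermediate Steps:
S(N) = N/3 (S(N) = N*(⅓) = N/3)
f(t) = t/21 (f(t) = (t/3)/7 = t/21)
c = -12 (c = (0 - 3)*4 = -3*4 = -12)
-73283 - (a(1) + c*(f(-4) + 0*y(2))) = -73283 - (17 - 12*((1/21)*(-4) + 0*2)) = -73283 - (17 - 12*(-4/21 + 0)) = -73283 - (17 - 12*(-4/21)) = -73283 - (17 + 16/7) = -73283 - 1*135/7 = -73283 - 135/7 = -513116/7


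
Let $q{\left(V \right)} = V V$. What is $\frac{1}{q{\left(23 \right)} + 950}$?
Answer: $\frac{1}{1479} \approx 0.00067613$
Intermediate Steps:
$q{\left(V \right)} = V^{2}$
$\frac{1}{q{\left(23 \right)} + 950} = \frac{1}{23^{2} + 950} = \frac{1}{529 + 950} = \frac{1}{1479}$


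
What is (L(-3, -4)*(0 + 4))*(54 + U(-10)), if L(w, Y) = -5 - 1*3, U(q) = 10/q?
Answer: -1696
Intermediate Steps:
L(w, Y) = -8 (L(w, Y) = -5 - 3 = -8)
(L(-3, -4)*(0 + 4))*(54 + U(-10)) = (-8*(0 + 4))*(54 + 10/(-10)) = (-8*4)*(54 + 10*(-⅒)) = -32*(54 - 1) = -32*53 = -1696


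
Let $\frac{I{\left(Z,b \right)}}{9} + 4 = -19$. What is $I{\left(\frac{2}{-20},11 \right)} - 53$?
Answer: $-260$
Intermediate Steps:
$I{\left(Z,b \right)} = -207$ ($I{\left(Z,b \right)} = -36 + 9 \left(-19\right) = -36 - 171 = -207$)
$I{\left(\frac{2}{-20},11 \right)} - 53 = -207 - 53 = -260$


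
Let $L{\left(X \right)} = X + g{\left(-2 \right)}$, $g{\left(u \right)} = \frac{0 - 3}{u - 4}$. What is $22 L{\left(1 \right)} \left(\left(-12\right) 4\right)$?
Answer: $-1584$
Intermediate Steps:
$g{\left(u \right)} = - \frac{3}{-4 + u}$
$L{\left(X \right)} = \frac{1}{2} + X$ ($L{\left(X \right)} = X - \frac{3}{-4 - 2} = X - \frac{3}{-6} = X - - \frac{1}{2} = X + \frac{1}{2} = \frac{1}{2} + X$)
$22 L{\left(1 \right)} \left(\left(-12\right) 4\right) = 22 \left(\frac{1}{2} + 1\right) \left(\left(-12\right) 4\right) = 22 \cdot \frac{3}{2} \left(-48\right) = 33 \left(-48\right) = -1584$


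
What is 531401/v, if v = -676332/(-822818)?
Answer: 218623154009/338166 ≈ 6.4650e+5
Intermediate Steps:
v = 338166/411409 (v = -676332*(-1/822818) = 338166/411409 ≈ 0.82197)
531401/v = 531401/(338166/411409) = 531401*(411409/338166) = 218623154009/338166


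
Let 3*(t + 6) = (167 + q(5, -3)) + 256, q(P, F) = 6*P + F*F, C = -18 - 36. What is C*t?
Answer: -7992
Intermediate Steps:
C = -54
q(P, F) = F² + 6*P (q(P, F) = 6*P + F² = F² + 6*P)
t = 148 (t = -6 + ((167 + ((-3)² + 6*5)) + 256)/3 = -6 + ((167 + (9 + 30)) + 256)/3 = -6 + ((167 + 39) + 256)/3 = -6 + (206 + 256)/3 = -6 + (⅓)*462 = -6 + 154 = 148)
C*t = -54*148 = -7992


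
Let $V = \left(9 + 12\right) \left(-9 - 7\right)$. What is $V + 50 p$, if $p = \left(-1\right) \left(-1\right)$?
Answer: $-286$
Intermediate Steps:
$p = 1$
$V = -336$ ($V = 21 \left(-16\right) = -336$)
$V + 50 p = -336 + 50 \cdot 1 = -336 + 50 = -286$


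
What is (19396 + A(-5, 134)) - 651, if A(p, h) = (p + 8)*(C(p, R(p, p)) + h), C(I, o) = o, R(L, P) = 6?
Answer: 19165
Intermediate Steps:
A(p, h) = (6 + h)*(8 + p) (A(p, h) = (p + 8)*(6 + h) = (8 + p)*(6 + h) = (6 + h)*(8 + p))
(19396 + A(-5, 134)) - 651 = (19396 + (48 + 6*(-5) + 8*134 + 134*(-5))) - 651 = (19396 + (48 - 30 + 1072 - 670)) - 651 = (19396 + 420) - 651 = 19816 - 651 = 19165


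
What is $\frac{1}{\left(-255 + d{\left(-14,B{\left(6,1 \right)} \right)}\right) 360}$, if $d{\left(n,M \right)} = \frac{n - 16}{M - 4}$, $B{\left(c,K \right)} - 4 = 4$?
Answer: $- \frac{1}{94500} \approx -1.0582 \cdot 10^{-5}$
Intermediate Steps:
$B{\left(c,K \right)} = 8$ ($B{\left(c,K \right)} = 4 + 4 = 8$)
$d{\left(n,M \right)} = \frac{-16 + n}{-4 + M}$
$\frac{1}{\left(-255 + d{\left(-14,B{\left(6,1 \right)} \right)}\right) 360} = \frac{1}{\left(-255 + \frac{-16 - 14}{-4 + 8}\right) 360} = \frac{1}{\left(-255 + \frac{1}{4} \left(-30\right)\right) 360} = \frac{1}{\left(-255 - \frac{15}{2}\right) 360} = \frac{1}{\left(- \frac{525}{2}\right) 360} = \frac{1}{-94500} = - \frac{1}{94500}$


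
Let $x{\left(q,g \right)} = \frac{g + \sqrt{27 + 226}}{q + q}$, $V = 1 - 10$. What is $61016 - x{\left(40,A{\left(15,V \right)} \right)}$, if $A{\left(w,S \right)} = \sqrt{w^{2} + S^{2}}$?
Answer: $61016 - \frac{3 \sqrt{34}}{80} - \frac{\sqrt{253}}{80} \approx 61016.0$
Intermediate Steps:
$V = -9$
$A{\left(w,S \right)} = \sqrt{S^{2} + w^{2}}$
$x{\left(q,g \right)} = \frac{g + \sqrt{253}}{2 q}$
$61016 - x{\left(40,A{\left(15,V \right)} \right)} = 61016 - \frac{\sqrt{\left(-9\right)^{2} + 15^{2}} + \sqrt{253}}{2 \cdot 40} = 61016 - \frac{1}{2} \cdot \frac{1}{40} \left(\sqrt{81 + 225} + \sqrt{253}\right) = 61016 - \frac{1}{2} \cdot \frac{1}{40} \left(\sqrt{306} + \sqrt{253}\right) = 61016 - \frac{1}{2} \cdot \frac{1}{40} \left(3 \sqrt{34} + \sqrt{253}\right) = 61016 - \frac{1}{2} \cdot \frac{1}{40} \left(\sqrt{253} + 3 \sqrt{34}\right) = 61016 - \left(\frac{\sqrt{253}}{80} + \frac{3 \sqrt{34}}{80}\right) = 61016 - \frac{3 \sqrt{34}}{80} - \frac{\sqrt{253}}{80}$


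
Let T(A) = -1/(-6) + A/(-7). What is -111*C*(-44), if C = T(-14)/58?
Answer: 5291/29 ≈ 182.45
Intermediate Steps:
T(A) = ⅙ - A/7 (T(A) = -1*(-⅙) + A*(-⅐) = ⅙ - A/7)
C = 13/348 (C = (⅙ - ⅐*(-14))/58 = (⅙ + 2)*(1/58) = (13/6)*(1/58) = 13/348 ≈ 0.037356)
-111*C*(-44) = -111*13/348*(-44) = -481/116*(-44) = 5291/29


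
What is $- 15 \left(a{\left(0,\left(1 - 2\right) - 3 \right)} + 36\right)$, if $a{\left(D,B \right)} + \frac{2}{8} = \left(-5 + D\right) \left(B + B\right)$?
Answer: $- \frac{4545}{4} \approx -1136.3$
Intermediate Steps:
$a{\left(D,B \right)} = - \frac{1}{4} + 2 B \left(-5 + D\right)$ ($a{\left(D,B \right)} = - \frac{1}{4} + \left(-5 + D\right) \left(B + B\right) = - \frac{1}{4} + \left(-5 + D\right) 2 B = - \frac{1}{4} + 2 B \left(-5 + D\right)$)
$- 15 \left(a{\left(0,\left(1 - 2\right) - 3 \right)} + 36\right) = - 15 \left(\left(- \frac{1}{4} - 10 \left(\left(1 - 2\right) - 3\right) + 2 \left(\left(1 - 2\right) - 3\right) 0\right) + 36\right) = - 15 \left(\left(- \frac{1}{4} - 10 \left(-1 - 3\right) + 2 \left(-1 - 3\right) 0\right) + 36\right) = - 15 \left(\left(- \frac{1}{4} - -40 + 2 \left(-4\right) 0\right) + 36\right) = - 15 \left(\left(- \frac{1}{4} + 40 + 0\right) + 36\right) = - 15 \left(\frac{159}{4} + 36\right) = \left(-15\right) \frac{303}{4} = - \frac{4545}{4}$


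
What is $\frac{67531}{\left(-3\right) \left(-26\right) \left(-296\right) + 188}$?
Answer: $- \frac{67531}{22900} \approx -2.949$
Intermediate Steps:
$\frac{67531}{\left(-3\right) \left(-26\right) \left(-296\right) + 188} = \frac{67531}{78 \left(-296\right) + 188} = \frac{67531}{-23088 + 188} = \frac{67531}{-22900} = 67531 \left(- \frac{1}{22900}\right) = - \frac{67531}{22900}$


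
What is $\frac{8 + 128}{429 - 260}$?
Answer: $\frac{136}{169} \approx 0.80473$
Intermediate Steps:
$\frac{8 + 128}{429 - 260} = \frac{136}{429 - 260} = \frac{136}{169}$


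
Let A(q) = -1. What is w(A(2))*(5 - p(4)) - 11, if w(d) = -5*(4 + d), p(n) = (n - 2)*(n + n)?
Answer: 154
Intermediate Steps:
p(n) = 2*n*(-2 + n) (p(n) = (-2 + n)*(2*n) = 2*n*(-2 + n))
w(d) = -20 - 5*d
w(A(2))*(5 - p(4)) - 11 = (-20 - 5*(-1))*(5 - 2*4*(-2 + 4)) - 11 = (-20 + 5)*(5 - 2*4*2) - 11 = -15*(5 - 1*16) - 11 = -15*(5 - 16) - 11 = -15*(-11) - 11 = 165 - 11 = 154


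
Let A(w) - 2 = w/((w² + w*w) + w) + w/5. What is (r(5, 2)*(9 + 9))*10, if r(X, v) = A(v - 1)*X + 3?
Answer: 2820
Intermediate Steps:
A(w) = 2 + w/5 + w/(w + 2*w²) (A(w) = 2 + (w/((w² + w*w) + w) + w/5) = 2 + (w/((w² + w²) + w) + w*(⅕)) = 2 + (w/(2*w² + w) + w/5) = 2 + (w/(w + 2*w²) + w/5) = 2 + (w/5 + w/(w + 2*w²)) = 2 + w/5 + w/(w + 2*w²))
r(X, v) = 3 + X*(-6 + 2*(-1 + v)² + 21*v)/(5*(-1 + 2*v)) (r(X, v) = ((15 + 2*(v - 1)² + 21*(v - 1))/(5*(1 + 2*(v - 1))))*X + 3 = ((15 + 2*(-1 + v)² + 21*(-1 + v))/(5*(1 + 2*(-1 + v))))*X + 3 = ((15 + 2*(-1 + v)² + (-21 + 21*v))/(5*(1 + (-2 + 2*v))))*X + 3 = ((-6 + 2*(-1 + v)² + 21*v)/(5*(-1 + 2*v)))*X + 3 = X*(-6 + 2*(-1 + v)² + 21*v)/(5*(-1 + 2*v)) + 3 = 3 + X*(-6 + 2*(-1 + v)² + 21*v)/(5*(-1 + 2*v)))
(r(5, 2)*(9 + 9))*10 = (((-15 + 30*2 + 5*(-6 + 2*(-1 + 2)² + 21*2))/(5*(-1 + 2*2)))*(9 + 9))*10 = (((-15 + 60 + 5*(-6 + 2*1² + 42))/(5*(-1 + 4)))*18)*10 = (((⅕)*(-15 + 60 + 5*(-6 + 2*1 + 42))/3)*18)*10 = (((⅕)*(⅓)*(-15 + 60 + 5*(-6 + 2 + 42)))*18)*10 = (((⅕)*(⅓)*(-15 + 60 + 5*38))*18)*10 = (((⅕)*(⅓)*(-15 + 60 + 190))*18)*10 = (((⅕)*(⅓)*235)*18)*10 = ((47/3)*18)*10 = 282*10 = 2820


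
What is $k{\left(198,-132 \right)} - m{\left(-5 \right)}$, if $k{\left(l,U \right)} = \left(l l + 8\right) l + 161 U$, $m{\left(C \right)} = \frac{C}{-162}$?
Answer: $\frac{1254321283}{162} \approx 7.7427 \cdot 10^{6}$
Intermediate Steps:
$m{\left(C \right)} = - \frac{C}{162}$ ($m{\left(C \right)} = C \left(- \frac{1}{162}\right) = - \frac{C}{162}$)
$k{\left(l,U \right)} = 161 U + l \left(8 + l^{2}\right)$ ($k{\left(l,U \right)} = \left(l^{2} + 8\right) l + 161 U = \left(8 + l^{2}\right) l + 161 U = l \left(8 + l^{2}\right) + 161 U = 161 U + l \left(8 + l^{2}\right)$)
$k{\left(198,-132 \right)} - m{\left(-5 \right)} = \left(198^{3} + 8 \cdot 198 + 161 \left(-132\right)\right) - \left(- \frac{1}{162}\right) \left(-5\right) = \left(7762392 + 1584 - 21252\right) - \frac{5}{162} = 7742724 - \frac{5}{162} = \frac{1254321283}{162}$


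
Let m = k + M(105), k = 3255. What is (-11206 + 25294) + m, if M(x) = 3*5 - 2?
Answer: 17356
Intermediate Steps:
M(x) = 13 (M(x) = 15 - 2 = 13)
m = 3268 (m = 3255 + 13 = 3268)
(-11206 + 25294) + m = (-11206 + 25294) + 3268 = 14088 + 3268 = 17356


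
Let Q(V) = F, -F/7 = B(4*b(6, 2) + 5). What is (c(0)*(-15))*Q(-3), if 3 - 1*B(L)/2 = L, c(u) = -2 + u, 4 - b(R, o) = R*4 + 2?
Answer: -36120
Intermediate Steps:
b(R, o) = 2 - 4*R (b(R, o) = 4 - (R*4 + 2) = 4 - (4*R + 2) = 4 - (2 + 4*R) = 4 + (-2 - 4*R) = 2 - 4*R)
B(L) = 6 - 2*L
F = -1204 (F = -7*(6 - 2*(4*(2 - 4*6) + 5)) = -7*(6 - 2*(4*(2 - 24) + 5)) = -7*(6 - 2*(4*(-22) + 5)) = -7*(6 - 2*(-88 + 5)) = -7*(6 - 2*(-83)) = -7*(6 + 166) = -7*172 = -1204)
Q(V) = -1204
(c(0)*(-15))*Q(-3) = ((-2 + 0)*(-15))*(-1204) = -2*(-15)*(-1204) = 30*(-1204) = -36120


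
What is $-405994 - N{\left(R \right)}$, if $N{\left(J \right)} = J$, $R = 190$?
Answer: $-406184$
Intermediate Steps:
$-405994 - N{\left(R \right)} = -405994 - 190 = -406184$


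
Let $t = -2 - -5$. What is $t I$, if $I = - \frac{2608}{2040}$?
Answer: $- \frac{326}{85} \approx -3.8353$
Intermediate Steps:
$t = 3$ ($t = -2 + 5 = 3$)
$I = - \frac{326}{255}$ ($I = \left(-2608\right) \frac{1}{2040} = - \frac{326}{255} \approx -1.2784$)
$t I = 3 \left(- \frac{326}{255}\right) = - \frac{326}{85}$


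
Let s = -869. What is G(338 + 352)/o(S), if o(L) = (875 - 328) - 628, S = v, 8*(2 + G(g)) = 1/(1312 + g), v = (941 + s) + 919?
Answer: 3559/144144 ≈ 0.024691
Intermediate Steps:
v = 991 (v = (941 - 869) + 919 = 72 + 919 = 991)
G(g) = -2 + 1/(8*(1312 + g))
S = 991
o(L) = -81 (o(L) = 547 - 628 = -81)
G(338 + 352)/o(S) = ((-20991 - 16*(338 + 352))/(8*(1312 + (338 + 352))))/(-81) = ((-20991 - 16*690)/(8*(1312 + 690)))*(-1/81) = ((⅛)*(-20991 - 11040)/2002)*(-1/81) = ((⅛)*(1/2002)*(-32031))*(-1/81) = -32031/16016*(-1/81) = 3559/144144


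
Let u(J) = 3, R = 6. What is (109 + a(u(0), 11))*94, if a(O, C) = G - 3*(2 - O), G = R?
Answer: 11092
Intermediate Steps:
G = 6
a(O, C) = 3*O (a(O, C) = 6 - 3*(2 - O) = 6 + (-6 + 3*O) = 3*O)
(109 + a(u(0), 11))*94 = (109 + 3*3)*94 = (109 + 9)*94 = 118*94 = 11092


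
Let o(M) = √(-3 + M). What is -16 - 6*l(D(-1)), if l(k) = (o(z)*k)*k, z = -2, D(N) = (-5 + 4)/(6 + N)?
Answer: -16 - 6*I*√5/25 ≈ -16.0 - 0.53666*I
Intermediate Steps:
D(N) = -1/(6 + N)
l(k) = I*√5*k² (l(k) = (√(-3 - 2)*k)*k = (√(-5)*k)*k = ((I*√5)*k)*k = (I*k*√5)*k = I*√5*k²)
-16 - 6*l(D(-1)) = -16 - 6*I*√5*(-1/(6 - 1))² = -16 - 6*I*√5*(-1/5)² = -16 - 6*I*√5*(-1*⅕)² = -16 - 6*I*√5*(-⅕)² = -16 - 6*I*√5/25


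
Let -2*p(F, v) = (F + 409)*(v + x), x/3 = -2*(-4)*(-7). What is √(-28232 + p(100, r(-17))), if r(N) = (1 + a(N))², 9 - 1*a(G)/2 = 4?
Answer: I*√65082/2 ≈ 127.56*I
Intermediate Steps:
x = -168 (x = 3*(-2*(-4)*(-7)) = 3*(8*(-7)) = 3*(-56) = -168)
a(G) = 10 (a(G) = 18 - 2*4 = 18 - 8 = 10)
r(N) = 121 (r(N) = (1 + 10)² = 11² = 121)
p(F, v) = -(-168 + v)*(409 + F)/2 (p(F, v) = -(F + 409)*(v - 168)/2 = -(409 + F)*(-168 + v)/2 = -(-168 + v)*(409 + F)/2)
√(-28232 + p(100, r(-17))) = √(-28232 + (34356 + 84*100 - 409/2*121 - ½*100*121)) = √(-28232 + (34356 + 8400 - 49489/2 - 6050)) = √(-28232 + 23923/2) = √(-32541/2) = I*√65082/2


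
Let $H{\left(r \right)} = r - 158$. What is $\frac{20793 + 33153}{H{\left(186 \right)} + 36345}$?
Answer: $\frac{53946}{36373} \approx 1.4831$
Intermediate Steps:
$H{\left(r \right)} = -158 + r$
$\frac{20793 + 33153}{H{\left(186 \right)} + 36345} = \frac{20793 + 33153}{\left(-158 + 186\right) + 36345} = \frac{53946}{28 + 36345} = \frac{53946}{36373}$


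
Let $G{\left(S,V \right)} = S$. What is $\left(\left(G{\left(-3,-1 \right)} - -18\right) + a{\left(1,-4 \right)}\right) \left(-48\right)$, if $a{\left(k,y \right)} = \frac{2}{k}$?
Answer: $-816$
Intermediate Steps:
$\left(\left(G{\left(-3,-1 \right)} - -18\right) + a{\left(1,-4 \right)}\right) \left(-48\right) = \left(\left(-3 - -18\right) + \frac{2}{1}\right) \left(-48\right) = \left(\left(-3 + 18\right) + 2 \cdot 1\right) \left(-48\right) = \left(15 + 2\right) \left(-48\right) = 17 \left(-48\right) = -816$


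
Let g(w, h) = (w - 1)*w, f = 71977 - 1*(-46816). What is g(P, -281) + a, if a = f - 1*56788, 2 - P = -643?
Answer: 477385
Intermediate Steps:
P = 645 (P = 2 - 1*(-643) = 2 + 643 = 645)
f = 118793 (f = 71977 + 46816 = 118793)
g(w, h) = w*(-1 + w) (g(w, h) = (-1 + w)*w = w*(-1 + w))
a = 62005 (a = 118793 - 1*56788 = 118793 - 56788 = 62005)
g(P, -281) + a = 645*(-1 + 645) + 62005 = 645*644 + 62005 = 415380 + 62005 = 477385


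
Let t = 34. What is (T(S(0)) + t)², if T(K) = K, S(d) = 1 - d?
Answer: 1225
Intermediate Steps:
(T(S(0)) + t)² = ((1 - 1*0) + 34)² = ((1 + 0) + 34)² = (1 + 34)² = 35² = 1225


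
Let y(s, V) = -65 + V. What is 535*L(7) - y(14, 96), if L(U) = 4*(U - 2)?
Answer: 10669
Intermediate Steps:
L(U) = -8 + 4*U (L(U) = 4*(-2 + U) = -8 + 4*U)
535*L(7) - y(14, 96) = 535*(-8 + 4*7) - (-65 + 96) = 535*(-8 + 28) - 1*31 = 535*20 - 31 = 10700 - 31 = 10669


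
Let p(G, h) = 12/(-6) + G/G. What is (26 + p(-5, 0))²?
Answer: 625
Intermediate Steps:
p(G, h) = -1 (p(G, h) = 12*(-⅙) + 1 = -2 + 1 = -1)
(26 + p(-5, 0))² = (26 - 1)² = 25² = 625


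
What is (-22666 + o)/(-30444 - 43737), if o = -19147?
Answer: 41813/74181 ≈ 0.56366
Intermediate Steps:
(-22666 + o)/(-30444 - 43737) = (-22666 - 19147)/(-30444 - 43737) = -41813/(-74181) = -41813*(-1/74181) = 41813/74181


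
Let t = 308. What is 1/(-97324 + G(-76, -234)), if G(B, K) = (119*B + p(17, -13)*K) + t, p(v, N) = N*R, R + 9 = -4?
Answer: -1/145606 ≈ -6.8678e-6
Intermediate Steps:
R = -13 (R = -9 - 4 = -13)
p(v, N) = -13*N (p(v, N) = N*(-13) = -13*N)
G(B, K) = 308 + 119*B + 169*K (G(B, K) = (119*B + (-13*(-13))*K) + 308 = (119*B + 169*K) + 308 = 308 + 119*B + 169*K)
1/(-97324 + G(-76, -234)) = 1/(-97324 + (308 + 119*(-76) + 169*(-234))) = 1/(-97324 + (308 - 9044 - 39546)) = 1/(-97324 - 48282) = 1/(-145606) = -1/145606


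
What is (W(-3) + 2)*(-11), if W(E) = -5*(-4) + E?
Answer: -209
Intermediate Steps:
W(E) = 20 + E
(W(-3) + 2)*(-11) = ((20 - 3) + 2)*(-11) = (17 + 2)*(-11) = 19*(-11) = -209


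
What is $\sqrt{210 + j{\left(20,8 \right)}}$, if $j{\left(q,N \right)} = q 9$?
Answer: $\sqrt{390} \approx 19.748$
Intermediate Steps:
$j{\left(q,N \right)} = 9 q$
$\sqrt{210 + j{\left(20,8 \right)}} = \sqrt{210 + 9 \cdot 20} = \sqrt{210 + 180} = \sqrt{390}$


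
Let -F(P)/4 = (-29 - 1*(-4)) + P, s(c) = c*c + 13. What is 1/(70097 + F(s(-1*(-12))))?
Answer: 1/69569 ≈ 1.4374e-5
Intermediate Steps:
s(c) = 13 + c**2 (s(c) = c**2 + 13 = 13 + c**2)
F(P) = 100 - 4*P (F(P) = -4*((-29 - 1*(-4)) + P) = -4*((-29 + 4) + P) = -4*(-25 + P) = 100 - 4*P)
1/(70097 + F(s(-1*(-12)))) = 1/(70097 + (100 - 4*(13 + (-1*(-12))**2))) = 1/(70097 + (100 - 4*(13 + 12**2))) = 1/(70097 + (100 - 4*(13 + 144))) = 1/(70097 + (100 - 4*157)) = 1/(70097 + (100 - 628)) = 1/(70097 - 528) = 1/69569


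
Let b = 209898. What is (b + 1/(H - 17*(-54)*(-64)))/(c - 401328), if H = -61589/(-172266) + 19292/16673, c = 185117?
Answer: -35418737706946911348/36484009847534030537 ≈ -0.97080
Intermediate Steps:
H = 4350229069/2872191018 (H = -61589*(-1/172266) + 19292*(1/16673) = 61589/172266 + 19292/16673 = 4350229069/2872191018 ≈ 1.5146)
(b + 1/(H - 17*(-54)*(-64)))/(c - 401328) = (209898 + 1/(4350229069/2872191018 - 17*(-54)*(-64)))/(185117 - 401328) = (209898 + 1/(4350229069/2872191018 + 918*(-64)))/(-216211) = (209898 + 1/(4350229069/2872191018 - 58752))*(-1/216211) = (209898 + 1/(-168742616460467/2872191018))*(-1/216211) = (209898 - 2872191018/168742616460467)*(-1/216211) = (35418737706946911348/168742616460467)*(-1/216211) = -35418737706946911348/36484009847534030537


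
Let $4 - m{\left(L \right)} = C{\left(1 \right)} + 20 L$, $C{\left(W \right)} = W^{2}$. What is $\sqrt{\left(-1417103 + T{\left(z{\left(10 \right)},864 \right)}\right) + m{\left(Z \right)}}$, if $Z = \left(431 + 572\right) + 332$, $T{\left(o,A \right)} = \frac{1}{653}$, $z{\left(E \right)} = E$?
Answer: $\frac{3 i \sqrt{68405479283}}{653} \approx 1201.6 i$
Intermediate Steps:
$T{\left(o,A \right)} = \frac{1}{653}$
$Z = 1335$ ($Z = 1003 + 332 = 1335$)
$m{\left(L \right)} = 3 - 20 L$ ($m{\left(L \right)} = 4 - \left(1^{2} + 20 L\right) = 4 - \left(1 + 20 L\right) = 3 - 20 L$)
$\sqrt{\left(-1417103 + T{\left(z{\left(10 \right)},864 \right)}\right) + m{\left(Z \right)}} = \sqrt{\left(-1417103 + \frac{1}{653}\right) + \left(3 - 26700\right)} = \sqrt{- \frac{925368258}{653} + \left(3 - 26700\right)} = \sqrt{- \frac{925368258}{653} - 26697} = \sqrt{- \frac{942801399}{653}} = \frac{3 i \sqrt{68405479283}}{653}$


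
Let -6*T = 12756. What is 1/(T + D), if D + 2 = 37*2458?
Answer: 1/88818 ≈ 1.1259e-5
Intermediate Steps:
D = 90944 (D = -2 + 37*2458 = -2 + 90946 = 90944)
T = -2126 (T = -1/6*12756 = -2126)
1/(T + D) = 1/(-2126 + 90944) = 1/88818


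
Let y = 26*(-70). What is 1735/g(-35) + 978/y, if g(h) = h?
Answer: -45599/910 ≈ -50.109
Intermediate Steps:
y = -1820
1735/g(-35) + 978/y = 1735/(-35) + 978/(-1820) = 1735*(-1/35) + 978*(-1/1820) = -347/7 - 489/910 = -45599/910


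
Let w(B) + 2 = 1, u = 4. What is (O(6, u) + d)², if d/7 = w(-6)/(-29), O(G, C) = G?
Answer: 32761/841 ≈ 38.955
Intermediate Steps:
w(B) = -1 (w(B) = -2 + 1 = -1)
d = 7/29 (d = 7*(-1/(-29)) = 7*(-1*(-1/29)) = 7*(1/29) = 7/29 ≈ 0.24138)
(O(6, u) + d)² = (6 + 7/29)² = (181/29)² = 32761/841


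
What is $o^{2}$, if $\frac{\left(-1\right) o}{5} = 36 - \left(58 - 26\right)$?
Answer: $400$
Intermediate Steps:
$o = -20$ ($o = - 5 \left(36 - \left(58 - 26\right)\right) = - 5 \left(36 - 32\right) = \left(-5\right) 4 = -20$)
$o^{2} = \left(-20\right)^{2} = 400$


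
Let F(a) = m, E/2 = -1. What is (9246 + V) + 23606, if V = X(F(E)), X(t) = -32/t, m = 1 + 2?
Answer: 98524/3 ≈ 32841.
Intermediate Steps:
E = -2 (E = 2*(-1) = -2)
m = 3
F(a) = 3
V = -32/3 ≈ -10.667
(9246 + V) + 23606 = (9246 - 32/3) + 23606 = 27706/3 + 23606 = 98524/3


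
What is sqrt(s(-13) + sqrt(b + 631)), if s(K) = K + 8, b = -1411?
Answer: sqrt(-5 + 2*I*sqrt(195)) ≈ 3.4185 + 4.0849*I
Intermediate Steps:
s(K) = 8 + K
sqrt(s(-13) + sqrt(b + 631)) = sqrt((8 - 13) + sqrt(-1411 + 631)) = sqrt(-5 + sqrt(-780)) = sqrt(-5 + 2*I*sqrt(195))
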